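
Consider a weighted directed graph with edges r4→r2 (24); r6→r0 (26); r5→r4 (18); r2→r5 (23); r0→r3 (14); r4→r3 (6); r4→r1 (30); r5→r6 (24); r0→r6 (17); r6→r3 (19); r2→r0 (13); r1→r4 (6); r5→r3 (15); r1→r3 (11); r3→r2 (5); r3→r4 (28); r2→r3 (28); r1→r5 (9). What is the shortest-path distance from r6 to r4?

47

Checking several routes:
r6-r3-r4: 19 + 28 = 47
r6-r3-r2-r5-r4: 19 + 5 + 23 + 18 = 65
r6-r0-r3-r4: 26 + 14 + 28 = 68
Shortest: 47.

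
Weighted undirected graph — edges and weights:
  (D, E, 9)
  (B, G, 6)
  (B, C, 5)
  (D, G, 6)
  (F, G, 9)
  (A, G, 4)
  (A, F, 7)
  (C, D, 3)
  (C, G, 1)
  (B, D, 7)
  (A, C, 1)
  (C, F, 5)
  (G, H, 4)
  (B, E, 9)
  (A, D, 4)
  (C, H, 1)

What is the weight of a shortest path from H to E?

13

Checking several routes:
H - C - B - E: 1 + 5 + 9 = 15
H - C - G - B - E: 1 + 1 + 6 + 9 = 17
H - G - C - D - E: 4 + 1 + 3 + 9 = 17
H - C - D - E: 1 + 3 + 9 = 13
H - C - A - D - E: 1 + 1 + 4 + 9 = 15
Best route has total 13.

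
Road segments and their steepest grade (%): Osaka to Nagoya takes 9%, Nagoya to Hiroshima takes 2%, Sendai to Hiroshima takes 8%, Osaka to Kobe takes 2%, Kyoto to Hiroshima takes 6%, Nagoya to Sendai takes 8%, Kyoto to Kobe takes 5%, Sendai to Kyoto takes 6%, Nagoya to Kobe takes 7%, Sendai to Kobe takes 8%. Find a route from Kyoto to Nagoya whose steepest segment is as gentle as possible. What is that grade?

Checking several routes:
Kyoto→Kobe→Sendai→Hiroshima→Nagoya: max(5, 8, 8, 2) = 8
Kyoto→Hiroshima→Sendai→Nagoya: max(6, 8, 8) = 8
Kyoto→Kobe→Nagoya: max(5, 7) = 7
Kyoto→Kobe→Sendai→Nagoya: max(5, 8, 8) = 8
Kyoto→Hiroshima→Sendai→Kobe→Nagoya: max(6, 8, 8, 7) = 8
Kyoto→Hiroshima→Nagoya: max(6, 2) = 6
Smallest bottleneck: 6%.

6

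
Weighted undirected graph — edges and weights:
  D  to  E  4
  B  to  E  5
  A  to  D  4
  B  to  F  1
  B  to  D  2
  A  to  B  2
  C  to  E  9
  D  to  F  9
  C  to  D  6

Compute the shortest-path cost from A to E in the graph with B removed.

8

Candidate routes:
A → D → E: 4 + 4 = 8
A → D → C → E: 4 + 6 + 9 = 19
The minimum is 8.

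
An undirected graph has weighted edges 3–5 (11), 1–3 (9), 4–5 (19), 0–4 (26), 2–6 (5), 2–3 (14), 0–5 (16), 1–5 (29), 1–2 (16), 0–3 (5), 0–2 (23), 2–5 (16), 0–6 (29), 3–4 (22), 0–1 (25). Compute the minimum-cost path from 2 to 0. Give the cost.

A few of the 2→0 routes:
2 → 0: 23
2 → 5 → 0: 16 + 16 = 32
2 → 1 → 3 → 0: 16 + 9 + 5 = 30
2 → 5 → 3 → 0: 16 + 11 + 5 = 32
2 → 3 → 0: 14 + 5 = 19
Shortest: 19.

19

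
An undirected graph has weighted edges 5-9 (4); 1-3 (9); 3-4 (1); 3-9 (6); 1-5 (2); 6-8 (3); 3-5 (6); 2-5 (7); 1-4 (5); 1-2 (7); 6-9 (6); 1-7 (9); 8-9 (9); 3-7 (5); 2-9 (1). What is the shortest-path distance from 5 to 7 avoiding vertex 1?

Routes from 5 to 7 avoiding 1:
5 - 2 - 9 - 3 - 7: 7 + 1 + 6 + 5 = 19
5 - 9 - 3 - 7: 4 + 6 + 5 = 15
5 - 3 - 7: 6 + 5 = 11
Best route has total 11.

11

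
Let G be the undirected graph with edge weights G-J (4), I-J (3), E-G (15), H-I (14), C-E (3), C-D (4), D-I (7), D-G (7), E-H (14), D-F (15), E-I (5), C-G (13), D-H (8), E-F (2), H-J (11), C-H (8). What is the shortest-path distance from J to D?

Checking several routes:
J→I→E→C→D: 3 + 5 + 3 + 4 = 15
J→I→D: 3 + 7 = 10
J→G→D: 4 + 7 = 11
J→H→D: 11 + 8 = 19
J→G→C→D: 4 + 13 + 4 = 21
Best route has total 10.

10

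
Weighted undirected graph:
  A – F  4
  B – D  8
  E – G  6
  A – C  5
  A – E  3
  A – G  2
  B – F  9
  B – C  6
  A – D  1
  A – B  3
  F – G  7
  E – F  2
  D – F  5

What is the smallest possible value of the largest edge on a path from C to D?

Checking several routes:
C -> B -> A -> G -> E -> F -> D: max(6, 3, 2, 6, 2, 5) = 6
C -> A -> E -> F -> D: max(5, 3, 2, 5) = 5
C -> A -> D: max(5, 1) = 5
C -> A -> F -> D: max(5, 4, 5) = 5
C -> A -> G -> E -> F -> D: max(5, 2, 6, 2, 5) = 6
The minimum achievable maximum is 5.

5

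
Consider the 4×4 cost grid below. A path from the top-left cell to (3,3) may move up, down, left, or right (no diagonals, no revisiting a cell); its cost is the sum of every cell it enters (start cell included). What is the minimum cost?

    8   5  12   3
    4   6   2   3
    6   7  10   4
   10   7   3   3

One optimal route is r0c0 → r1c0 → r1c1 → r1c2 → r1c3 → r2c3 → r3c3.
Its cost is 8 + 4 + 6 + 2 + 3 + 4 + 3 = 30.

30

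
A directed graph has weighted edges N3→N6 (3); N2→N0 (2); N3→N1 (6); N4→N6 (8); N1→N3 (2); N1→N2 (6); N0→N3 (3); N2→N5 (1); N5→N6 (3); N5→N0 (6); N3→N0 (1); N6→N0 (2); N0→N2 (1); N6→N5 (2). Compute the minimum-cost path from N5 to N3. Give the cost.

Routes from N5 to N3:
N5 → N0 → N3: 6 + 3 = 9
N5 → N6 → N0 → N3: 3 + 2 + 3 = 8
The minimum is 8.

8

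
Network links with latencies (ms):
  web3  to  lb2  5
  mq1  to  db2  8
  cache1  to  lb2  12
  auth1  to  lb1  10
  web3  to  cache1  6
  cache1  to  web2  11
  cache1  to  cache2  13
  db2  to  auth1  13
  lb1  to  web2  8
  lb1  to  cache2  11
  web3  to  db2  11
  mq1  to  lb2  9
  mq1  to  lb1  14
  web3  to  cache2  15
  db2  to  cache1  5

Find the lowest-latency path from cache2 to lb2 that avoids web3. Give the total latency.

Comparing a few candidate routes:
cache2 - cache1 - db2 - mq1 - lb2: 13 + 5 + 8 + 9 = 35
cache2 - lb1 - mq1 - lb2: 11 + 14 + 9 = 34
cache2 - cache1 - lb2: 13 + 12 = 25
Shortest: 25 ms.

25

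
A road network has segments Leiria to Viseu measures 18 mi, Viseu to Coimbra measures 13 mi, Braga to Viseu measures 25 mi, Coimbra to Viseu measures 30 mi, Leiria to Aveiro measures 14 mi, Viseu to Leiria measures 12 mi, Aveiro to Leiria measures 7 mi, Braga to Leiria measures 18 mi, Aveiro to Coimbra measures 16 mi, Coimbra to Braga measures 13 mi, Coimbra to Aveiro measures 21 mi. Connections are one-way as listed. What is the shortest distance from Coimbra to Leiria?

Candidate routes:
Coimbra-Braga-Leiria: 13 + 18 = 31
Coimbra-Aveiro-Leiria: 21 + 7 = 28
Coimbra-Viseu-Leiria: 30 + 12 = 42
Coimbra-Braga-Viseu-Leiria: 13 + 25 + 12 = 50
Shortest: 28 mi.

28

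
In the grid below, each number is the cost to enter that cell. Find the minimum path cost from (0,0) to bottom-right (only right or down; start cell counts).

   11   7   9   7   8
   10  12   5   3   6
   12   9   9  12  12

53

One optimal route is [0,0] -> [0,1] -> [0,2] -> [1,2] -> [1,3] -> [1,4] -> [2,4].
Its cost is 11 + 7 + 9 + 5 + 3 + 6 + 12 = 53.
For comparison, the top-then-right route costs 60.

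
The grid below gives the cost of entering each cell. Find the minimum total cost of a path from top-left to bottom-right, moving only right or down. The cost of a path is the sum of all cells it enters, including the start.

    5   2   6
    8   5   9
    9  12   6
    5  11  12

39

Path r0c0→r0c1→r1c1→r1c2→r2c2→r3c2: 5 + 2 + 5 + 9 + 6 + 12 = 39.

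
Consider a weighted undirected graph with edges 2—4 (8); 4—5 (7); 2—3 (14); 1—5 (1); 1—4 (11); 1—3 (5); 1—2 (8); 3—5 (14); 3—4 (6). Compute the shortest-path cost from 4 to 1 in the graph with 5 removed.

A few of the 4→1 routes:
4→3→1: 6 + 5 = 11
4→2→1: 8 + 8 = 16
4→1: 11
4→2→3→1: 8 + 14 + 5 = 27
Best route has total 11.

11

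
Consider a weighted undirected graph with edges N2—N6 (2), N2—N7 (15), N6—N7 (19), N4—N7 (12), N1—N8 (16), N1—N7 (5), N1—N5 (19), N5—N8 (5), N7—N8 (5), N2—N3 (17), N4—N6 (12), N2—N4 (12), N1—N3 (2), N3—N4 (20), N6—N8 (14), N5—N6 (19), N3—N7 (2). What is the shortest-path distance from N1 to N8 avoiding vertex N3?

10

Comparing a few candidate routes:
N1 → N8: 16
N1 → N5 → N8: 19 + 5 = 24
N1 → N7 → N2 → N6 → N8: 5 + 15 + 2 + 14 = 36
N1 → N7 → N8: 5 + 5 = 10
N1 → N7 → N6 → N8: 5 + 19 + 14 = 38
Shortest: 10.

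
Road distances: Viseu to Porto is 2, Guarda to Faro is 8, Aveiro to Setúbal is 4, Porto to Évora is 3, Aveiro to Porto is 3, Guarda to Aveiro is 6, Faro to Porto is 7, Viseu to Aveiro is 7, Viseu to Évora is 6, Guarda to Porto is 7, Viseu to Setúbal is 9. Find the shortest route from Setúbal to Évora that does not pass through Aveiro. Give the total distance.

14

Candidate routes:
Setúbal -> Viseu -> Porto -> Évora: 9 + 2 + 3 = 14
Setúbal -> Viseu -> Évora: 9 + 6 = 15
The minimum is 14.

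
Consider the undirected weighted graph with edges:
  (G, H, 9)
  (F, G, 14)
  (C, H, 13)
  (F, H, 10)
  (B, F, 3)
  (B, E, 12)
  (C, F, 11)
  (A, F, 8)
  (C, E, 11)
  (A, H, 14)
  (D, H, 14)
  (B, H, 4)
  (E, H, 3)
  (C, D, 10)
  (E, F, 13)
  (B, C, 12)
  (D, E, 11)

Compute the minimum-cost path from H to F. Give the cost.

Checking several routes:
H-F: 10
H-E-B-F: 3 + 12 + 3 = 18
H-E-F: 3 + 13 = 16
H-B-F: 4 + 3 = 7
H-A-F: 14 + 8 = 22
Shortest: 7.

7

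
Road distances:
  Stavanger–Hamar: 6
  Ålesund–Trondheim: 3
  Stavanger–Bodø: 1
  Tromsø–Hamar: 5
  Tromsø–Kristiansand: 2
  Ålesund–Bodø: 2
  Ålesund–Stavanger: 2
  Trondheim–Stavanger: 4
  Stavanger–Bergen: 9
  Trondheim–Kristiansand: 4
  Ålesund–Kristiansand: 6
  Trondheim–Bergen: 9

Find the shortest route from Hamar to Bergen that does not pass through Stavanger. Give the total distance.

Candidate routes:
Hamar -> Tromsø -> Kristiansand -> Ålesund -> Trondheim -> Bergen: 5 + 2 + 6 + 3 + 9 = 25
Hamar -> Tromsø -> Kristiansand -> Trondheim -> Bergen: 5 + 2 + 4 + 9 = 20
The minimum is 20.

20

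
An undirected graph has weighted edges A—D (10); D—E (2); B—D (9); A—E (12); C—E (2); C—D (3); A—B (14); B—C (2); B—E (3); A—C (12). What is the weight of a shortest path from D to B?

Some routes from D to B:
D→B: 9
D→E→C→B: 2 + 2 + 2 = 6
D→C→E→B: 3 + 2 + 3 = 8
D→E→B: 2 + 3 = 5
D→C→B: 3 + 2 = 5
Best route has total 5.

5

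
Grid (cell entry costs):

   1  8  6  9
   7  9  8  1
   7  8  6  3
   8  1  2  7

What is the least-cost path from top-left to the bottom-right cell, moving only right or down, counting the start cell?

33

Cheapest: (0,0)→(1,0)→(2,0)→(2,1)→(3,1)→(3,2)→(3,3)
  1 + 7 + 7 + 8 + 1 + 2 + 7 = 33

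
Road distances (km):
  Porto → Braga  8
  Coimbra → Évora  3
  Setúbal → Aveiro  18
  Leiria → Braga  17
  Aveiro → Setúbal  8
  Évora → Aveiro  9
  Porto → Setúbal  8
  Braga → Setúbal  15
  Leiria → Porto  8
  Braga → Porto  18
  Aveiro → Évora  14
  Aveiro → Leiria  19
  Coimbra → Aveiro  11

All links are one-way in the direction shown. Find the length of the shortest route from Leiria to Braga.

Routes from Leiria to Braga:
Leiria → Porto → Braga: 8 + 8 = 16
Leiria → Braga: 17
Best route has total 16 km.

16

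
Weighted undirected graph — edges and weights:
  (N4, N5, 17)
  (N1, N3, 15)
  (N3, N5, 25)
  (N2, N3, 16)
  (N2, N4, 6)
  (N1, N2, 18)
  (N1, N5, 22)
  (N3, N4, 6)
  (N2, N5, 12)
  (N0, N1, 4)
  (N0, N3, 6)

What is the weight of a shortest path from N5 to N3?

23

A few of the N5→N3 routes:
N5 -> N2 -> N4 -> N3: 12 + 6 + 6 = 24
N5 -> N2 -> N3: 12 + 16 = 28
N5 -> N3: 25
N5 -> N4 -> N3: 17 + 6 = 23
N5 -> N1 -> N0 -> N3: 22 + 4 + 6 = 32
The minimum is 23.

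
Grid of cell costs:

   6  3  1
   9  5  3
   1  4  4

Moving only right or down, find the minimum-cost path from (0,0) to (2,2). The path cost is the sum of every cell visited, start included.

One optimal route is (0,0) -> (0,1) -> (0,2) -> (1,2) -> (2,2).
Its cost is 6 + 3 + 1 + 3 + 4 = 17.

17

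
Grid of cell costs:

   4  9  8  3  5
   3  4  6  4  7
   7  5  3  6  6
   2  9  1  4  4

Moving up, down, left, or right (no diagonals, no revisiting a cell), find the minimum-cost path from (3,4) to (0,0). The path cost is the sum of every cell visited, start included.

28

One optimal route is r3c4 r3c3 r3c2 r2c2 r2c1 r1c1 r1c0 r0c0.
Its cost is 4 + 4 + 1 + 3 + 5 + 4 + 3 + 4 = 28.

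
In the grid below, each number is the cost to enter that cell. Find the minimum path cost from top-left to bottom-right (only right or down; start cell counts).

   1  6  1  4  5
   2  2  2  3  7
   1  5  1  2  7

17

Path [0,0] -> [1,0] -> [1,1] -> [1,2] -> [2,2] -> [2,3] -> [2,4]: 1 + 2 + 2 + 2 + 1 + 2 + 7 = 17.
(Top row then right column would cost 31.)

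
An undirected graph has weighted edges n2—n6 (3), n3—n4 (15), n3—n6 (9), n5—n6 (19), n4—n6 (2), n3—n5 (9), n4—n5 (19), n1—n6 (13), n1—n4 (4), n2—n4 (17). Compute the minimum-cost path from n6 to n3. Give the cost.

9

A few of the n6→n3 routes:
n6-n3: 9
n6-n5-n3: 19 + 9 = 28
n6-n1-n4-n3: 13 + 4 + 15 = 32
n6-n4-n5-n3: 2 + 19 + 9 = 30
n6-n4-n3: 2 + 15 = 17
Best route has total 9.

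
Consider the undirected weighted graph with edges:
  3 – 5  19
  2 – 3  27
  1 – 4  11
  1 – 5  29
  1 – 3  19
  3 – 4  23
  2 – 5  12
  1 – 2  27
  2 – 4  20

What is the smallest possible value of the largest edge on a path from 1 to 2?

19

Checking several routes:
1 - 4 - 3 - 5 - 2: max(11, 23, 19, 12) = 23
1 - 4 - 2: max(11, 20) = 20
1 - 3 - 5 - 2: max(19, 19, 12) = 19
Best route has worst link 19.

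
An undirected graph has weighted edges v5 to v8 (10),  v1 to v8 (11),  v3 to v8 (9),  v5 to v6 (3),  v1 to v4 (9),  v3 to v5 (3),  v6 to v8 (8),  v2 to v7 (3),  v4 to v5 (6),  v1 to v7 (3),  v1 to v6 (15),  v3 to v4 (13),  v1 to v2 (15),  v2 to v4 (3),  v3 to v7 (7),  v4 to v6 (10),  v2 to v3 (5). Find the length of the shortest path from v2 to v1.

6

A few of the v2→v1 routes:
v2 → v1: 15
v2 → v7 → v1: 3 + 3 = 6
v2 → v4 → v5 → v3 → v7 → v1: 3 + 6 + 3 + 7 + 3 = 22
v2 → v4 → v1: 3 + 9 = 12
v2 → v3 → v7 → v1: 5 + 7 + 3 = 15
The minimum is 6.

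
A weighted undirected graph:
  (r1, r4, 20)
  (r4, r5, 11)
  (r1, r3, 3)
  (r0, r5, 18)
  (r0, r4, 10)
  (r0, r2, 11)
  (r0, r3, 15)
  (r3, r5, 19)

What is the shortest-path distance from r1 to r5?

Comparing a few candidate routes:
r1 - r3 - r0 - r4 - r5: 3 + 15 + 10 + 11 = 39
r1 - r3 - r5: 3 + 19 = 22
r1 - r4 - r0 - r5: 20 + 10 + 18 = 48
r1 - r3 - r0 - r5: 3 + 15 + 18 = 36
r1 - r4 - r5: 20 + 11 = 31
Best route has total 22.

22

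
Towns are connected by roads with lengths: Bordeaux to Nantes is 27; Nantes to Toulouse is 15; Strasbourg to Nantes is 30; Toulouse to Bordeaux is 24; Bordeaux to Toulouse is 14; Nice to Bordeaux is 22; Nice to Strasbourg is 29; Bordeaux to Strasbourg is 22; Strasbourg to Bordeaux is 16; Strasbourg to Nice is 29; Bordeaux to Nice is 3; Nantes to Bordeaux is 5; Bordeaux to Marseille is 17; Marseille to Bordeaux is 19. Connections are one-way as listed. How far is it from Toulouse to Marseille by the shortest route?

Paths from Toulouse to Marseille:
Toulouse→Bordeaux→Marseille: 24 + 17 = 41
Best route has total 41.

41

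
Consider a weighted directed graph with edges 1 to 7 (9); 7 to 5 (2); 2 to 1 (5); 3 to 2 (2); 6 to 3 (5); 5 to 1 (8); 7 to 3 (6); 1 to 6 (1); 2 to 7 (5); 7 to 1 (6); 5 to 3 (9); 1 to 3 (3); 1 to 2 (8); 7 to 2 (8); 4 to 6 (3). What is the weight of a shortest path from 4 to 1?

Candidate routes:
4-6-3-2-7-1: 3 + 5 + 2 + 5 + 6 = 21
4-6-3-2-7-5-1: 3 + 5 + 2 + 5 + 2 + 8 = 25
4-6-3-2-1: 3 + 5 + 2 + 5 = 15
Shortest: 15.

15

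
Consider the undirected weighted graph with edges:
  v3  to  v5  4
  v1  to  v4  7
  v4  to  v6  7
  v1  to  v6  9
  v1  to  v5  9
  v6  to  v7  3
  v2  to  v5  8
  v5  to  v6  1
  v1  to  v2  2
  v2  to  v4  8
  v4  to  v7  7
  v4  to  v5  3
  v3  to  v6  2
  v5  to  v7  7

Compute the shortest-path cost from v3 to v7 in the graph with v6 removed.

Paths from v3 to v7 avoiding v6:
v3 → v5 → v4 → v7: 4 + 3 + 7 = 14
v3 → v5 → v1 → v2 → v4 → v7: 4 + 9 + 2 + 8 + 7 = 30
v3 → v5 → v2 → v4 → v7: 4 + 8 + 8 + 7 = 27
v3 → v5 → v2 → v1 → v4 → v7: 4 + 8 + 2 + 7 + 7 = 28
v3 → v5 → v1 → v4 → v7: 4 + 9 + 7 + 7 = 27
v3 → v5 → v7: 4 + 7 = 11
The minimum is 11.

11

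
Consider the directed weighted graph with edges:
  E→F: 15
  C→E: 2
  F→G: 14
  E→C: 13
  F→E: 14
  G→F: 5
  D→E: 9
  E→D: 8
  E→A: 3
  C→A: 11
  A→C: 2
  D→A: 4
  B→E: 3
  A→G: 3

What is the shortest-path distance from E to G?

6

Paths from E to G:
E→C→A→G: 13 + 11 + 3 = 27
E→D→A→G: 8 + 4 + 3 = 15
E→F→G: 15 + 14 = 29
E→A→G: 3 + 3 = 6
The minimum is 6.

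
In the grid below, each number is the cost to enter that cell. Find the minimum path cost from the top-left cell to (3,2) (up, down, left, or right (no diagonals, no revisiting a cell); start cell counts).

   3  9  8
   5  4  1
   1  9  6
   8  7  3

Path r0c0→r1c0→r1c1→r1c2→r2c2→r3c2: 3 + 5 + 4 + 1 + 6 + 3 = 22.

22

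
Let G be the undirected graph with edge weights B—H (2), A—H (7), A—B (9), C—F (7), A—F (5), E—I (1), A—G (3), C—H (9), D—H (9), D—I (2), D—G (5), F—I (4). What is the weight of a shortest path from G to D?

Comparing a few candidate routes:
G → A → H → C → F → I → D: 3 + 7 + 9 + 7 + 4 + 2 = 32
G → A → H → D: 3 + 7 + 9 = 19
G → A → F → I → D: 3 + 5 + 4 + 2 = 14
G → D: 5
G → A → B → H → D: 3 + 9 + 2 + 9 = 23
Best route has total 5.

5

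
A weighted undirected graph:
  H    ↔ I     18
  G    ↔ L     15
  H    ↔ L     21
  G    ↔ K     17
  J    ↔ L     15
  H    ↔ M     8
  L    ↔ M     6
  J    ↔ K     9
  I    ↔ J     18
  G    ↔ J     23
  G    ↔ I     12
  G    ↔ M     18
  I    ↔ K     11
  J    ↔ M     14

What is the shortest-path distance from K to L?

24

Some routes from K to L:
K -> G -> L: 17 + 15 = 32
K -> J -> L: 9 + 15 = 24
K -> J -> M -> L: 9 + 14 + 6 = 29
K -> I -> G -> L: 11 + 12 + 15 = 38
Shortest: 24.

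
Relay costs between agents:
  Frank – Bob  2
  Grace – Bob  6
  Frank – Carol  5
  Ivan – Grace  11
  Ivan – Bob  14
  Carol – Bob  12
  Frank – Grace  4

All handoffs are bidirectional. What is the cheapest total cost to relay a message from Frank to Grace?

A few of the Frank→Grace routes:
Frank→Bob→Grace: 2 + 6 = 8
Frank→Grace: 4
Frank→Carol→Bob→Grace: 5 + 12 + 6 = 23
The minimum is 4.

4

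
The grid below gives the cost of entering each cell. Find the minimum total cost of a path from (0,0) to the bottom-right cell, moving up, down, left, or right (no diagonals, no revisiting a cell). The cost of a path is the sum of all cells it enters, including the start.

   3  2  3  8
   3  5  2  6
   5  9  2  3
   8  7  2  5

19

Path (0,0) -> (0,1) -> (0,2) -> (1,2) -> (2,2) -> (3,2) -> (3,3): 3 + 2 + 3 + 2 + 2 + 2 + 5 = 19.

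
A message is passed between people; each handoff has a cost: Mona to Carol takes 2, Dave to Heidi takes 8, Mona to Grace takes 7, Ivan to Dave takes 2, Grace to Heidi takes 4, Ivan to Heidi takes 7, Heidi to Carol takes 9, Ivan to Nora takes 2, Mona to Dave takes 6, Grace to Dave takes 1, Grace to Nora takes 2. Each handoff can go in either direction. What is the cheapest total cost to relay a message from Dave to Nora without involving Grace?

4

Candidate routes:
Dave -> Heidi -> Ivan -> Nora: 8 + 7 + 2 = 17
Dave -> Ivan -> Nora: 2 + 2 = 4
Dave -> Mona -> Carol -> Heidi -> Ivan -> Nora: 6 + 2 + 9 + 7 + 2 = 26
The minimum is 4.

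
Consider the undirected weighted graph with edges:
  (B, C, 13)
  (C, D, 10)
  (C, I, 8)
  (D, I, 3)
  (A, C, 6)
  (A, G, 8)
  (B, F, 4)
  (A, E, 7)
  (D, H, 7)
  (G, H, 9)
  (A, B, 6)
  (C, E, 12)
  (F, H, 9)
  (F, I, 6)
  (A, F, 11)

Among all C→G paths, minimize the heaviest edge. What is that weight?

Comparing a few candidate routes:
C - A - G: max(6, 8) = 8
C - I - D - H - F - B - A - G: max(8, 3, 7, 9, 4, 6, 8) = 9
C - I - D - H - G: max(8, 3, 7, 9) = 9
C - I - F - H - G: max(8, 6, 9, 9) = 9
C - I - F - B - A - G: max(8, 6, 4, 6, 8) = 8
C - A - B - F - H - G: max(6, 6, 4, 9, 9) = 9
The minimum achievable maximum is 8.

8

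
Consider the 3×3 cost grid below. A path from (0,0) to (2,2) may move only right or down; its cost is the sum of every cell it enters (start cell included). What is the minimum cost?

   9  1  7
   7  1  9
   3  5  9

One optimal route is r0c0 → r0c1 → r1c1 → r2c1 → r2c2.
Its cost is 9 + 1 + 1 + 5 + 9 = 25.
For comparison, the top-then-right route costs 35.

25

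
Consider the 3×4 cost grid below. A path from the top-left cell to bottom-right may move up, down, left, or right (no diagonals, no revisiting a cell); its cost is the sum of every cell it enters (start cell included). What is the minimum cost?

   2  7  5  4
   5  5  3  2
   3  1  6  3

Best path: [0,0] → [1,0] → [1,1] → [1,2] → [1,3] → [2,3]
Cost: 2 + 5 + 5 + 3 + 2 + 3 = 20

20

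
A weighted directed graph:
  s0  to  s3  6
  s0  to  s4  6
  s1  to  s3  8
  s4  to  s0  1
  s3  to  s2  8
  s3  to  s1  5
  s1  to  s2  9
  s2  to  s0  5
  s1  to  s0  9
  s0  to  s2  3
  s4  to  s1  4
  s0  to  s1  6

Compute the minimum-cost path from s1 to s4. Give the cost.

Routes from s1 to s4:
s1→s2→s0→s4: 9 + 5 + 6 = 20
s1→s0→s4: 9 + 6 = 15
s1→s3→s2→s0→s4: 8 + 8 + 5 + 6 = 27
Best route has total 15.

15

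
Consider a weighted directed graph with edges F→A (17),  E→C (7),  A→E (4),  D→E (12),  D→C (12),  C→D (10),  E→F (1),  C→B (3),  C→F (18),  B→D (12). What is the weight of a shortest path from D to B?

15

Paths from D to B:
D -> C -> B: 12 + 3 = 15
D -> E -> C -> B: 12 + 7 + 3 = 22
Best route has total 15.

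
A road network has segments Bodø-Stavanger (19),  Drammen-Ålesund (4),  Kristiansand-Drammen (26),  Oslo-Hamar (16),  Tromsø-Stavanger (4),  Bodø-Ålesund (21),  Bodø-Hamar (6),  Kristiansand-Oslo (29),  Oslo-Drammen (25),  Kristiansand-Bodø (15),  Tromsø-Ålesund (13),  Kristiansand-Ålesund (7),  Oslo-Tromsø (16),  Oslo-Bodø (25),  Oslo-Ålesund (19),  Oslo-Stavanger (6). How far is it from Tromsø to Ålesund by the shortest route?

Checking several routes:
Tromsø -> Oslo -> Ålesund: 16 + 19 = 35
Tromsø -> Stavanger -> Oslo -> Ålesund: 4 + 6 + 19 = 29
Tromsø -> Stavanger -> Bodø -> Kristiansand -> Ålesund: 4 + 19 + 15 + 7 = 45
Tromsø -> Stavanger -> Oslo -> Drammen -> Ålesund: 4 + 6 + 25 + 4 = 39
Tromsø -> Stavanger -> Bodø -> Ålesund: 4 + 19 + 21 = 44
Tromsø -> Ålesund: 13
Shortest: 13 km.

13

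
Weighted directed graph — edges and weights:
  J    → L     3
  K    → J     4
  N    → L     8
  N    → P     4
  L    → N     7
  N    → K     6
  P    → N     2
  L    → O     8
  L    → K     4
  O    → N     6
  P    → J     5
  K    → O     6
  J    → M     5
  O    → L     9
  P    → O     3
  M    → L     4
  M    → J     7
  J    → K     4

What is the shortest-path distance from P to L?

Comparing a few candidate routes:
P -> N -> L: 2 + 8 = 10
P -> O -> L: 3 + 9 = 12
P -> J -> L: 5 + 3 = 8
The minimum is 8.

8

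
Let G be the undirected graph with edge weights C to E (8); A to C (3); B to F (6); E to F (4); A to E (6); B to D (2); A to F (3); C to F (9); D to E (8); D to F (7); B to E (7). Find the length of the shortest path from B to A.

Checking several routes:
B-D-F-A: 2 + 7 + 3 = 12
B-F-A: 6 + 3 = 9
B-E-A: 7 + 6 = 13
B-E-F-A: 7 + 4 + 3 = 14
Shortest: 9.

9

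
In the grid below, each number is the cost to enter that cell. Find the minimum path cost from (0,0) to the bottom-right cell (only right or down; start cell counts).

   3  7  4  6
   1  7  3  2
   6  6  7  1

Best path: r0c0 r1c0 r1c1 r1c2 r1c3 r2c3
Cost: 3 + 1 + 7 + 3 + 2 + 1 = 17
(Top row then right column would cost 23.)

17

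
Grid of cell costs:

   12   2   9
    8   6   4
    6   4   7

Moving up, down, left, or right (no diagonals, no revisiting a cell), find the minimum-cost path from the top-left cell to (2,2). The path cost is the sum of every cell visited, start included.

Best path: (0,0)→(0,1)→(1,1)→(1,2)→(2,2)
Cost: 12 + 2 + 6 + 4 + 7 = 31

31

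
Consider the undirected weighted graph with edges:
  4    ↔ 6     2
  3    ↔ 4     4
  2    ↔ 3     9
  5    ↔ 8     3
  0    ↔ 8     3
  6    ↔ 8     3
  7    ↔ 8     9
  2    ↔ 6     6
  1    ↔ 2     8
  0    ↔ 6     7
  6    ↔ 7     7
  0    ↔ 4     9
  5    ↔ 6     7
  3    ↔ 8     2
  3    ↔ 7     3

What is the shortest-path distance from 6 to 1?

Comparing a few candidate routes:
6-4-3-2-1: 2 + 4 + 9 + 8 = 23
6-7-3-2-1: 7 + 3 + 9 + 8 = 27
6-2-1: 6 + 8 = 14
6-0-8-3-2-1: 7 + 3 + 2 + 9 + 8 = 29
6-8-3-2-1: 3 + 2 + 9 + 8 = 22
Shortest: 14.

14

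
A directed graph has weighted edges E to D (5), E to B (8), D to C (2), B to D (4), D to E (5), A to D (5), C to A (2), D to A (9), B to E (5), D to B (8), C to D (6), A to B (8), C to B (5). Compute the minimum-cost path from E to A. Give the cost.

A few of the E→A routes:
E-B-D-C-A: 8 + 4 + 2 + 2 = 16
E-D-A: 5 + 9 = 14
E-D-C-A: 5 + 2 + 2 = 9
Shortest: 9.

9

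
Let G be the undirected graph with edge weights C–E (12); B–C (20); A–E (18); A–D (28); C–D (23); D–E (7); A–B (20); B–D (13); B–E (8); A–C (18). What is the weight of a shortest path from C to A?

Some routes from C to A:
C→E→A: 12 + 18 = 30
C→B→A: 20 + 20 = 40
C→B→E→A: 20 + 8 + 18 = 46
C→E→B→A: 12 + 8 + 20 = 40
C→A: 18
The minimum is 18.

18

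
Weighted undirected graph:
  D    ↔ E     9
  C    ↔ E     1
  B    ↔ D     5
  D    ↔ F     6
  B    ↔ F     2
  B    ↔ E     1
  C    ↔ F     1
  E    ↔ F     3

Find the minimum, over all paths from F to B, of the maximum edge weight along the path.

Some routes from F to B:
F→E→B: max(3, 1) = 3
F→D→B: max(6, 5) = 6
F→B: max(2) = 2
F→C→E→B: max(1, 1, 1) = 1
Best route has worst link 1.

1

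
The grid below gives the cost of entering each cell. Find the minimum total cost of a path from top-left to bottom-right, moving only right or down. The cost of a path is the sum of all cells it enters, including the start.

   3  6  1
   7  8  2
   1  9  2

Best path: [0,0] → [0,1] → [0,2] → [1,2] → [2,2]
Cost: 3 + 6 + 1 + 2 + 2 = 14

14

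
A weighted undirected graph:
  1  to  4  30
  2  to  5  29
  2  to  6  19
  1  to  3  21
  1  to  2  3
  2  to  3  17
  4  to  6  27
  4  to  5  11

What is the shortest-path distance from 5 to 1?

32

Comparing a few candidate routes:
5 - 4 - 1: 11 + 30 = 41
5 - 4 - 6 - 2 - 1: 11 + 27 + 19 + 3 = 60
5 - 2 - 1: 29 + 3 = 32
The minimum is 32.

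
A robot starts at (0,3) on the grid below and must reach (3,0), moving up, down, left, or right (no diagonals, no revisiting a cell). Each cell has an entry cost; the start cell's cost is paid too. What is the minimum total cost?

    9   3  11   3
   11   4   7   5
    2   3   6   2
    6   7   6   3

One optimal route is r0c3 → r1c3 → r2c3 → r2c2 → r2c1 → r2c0 → r3c0.
Its cost is 3 + 5 + 2 + 6 + 3 + 2 + 6 = 27.

27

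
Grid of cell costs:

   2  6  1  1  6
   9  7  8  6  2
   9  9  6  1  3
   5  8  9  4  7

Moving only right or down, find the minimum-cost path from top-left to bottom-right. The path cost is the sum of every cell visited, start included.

Best path: r0c0→r0c1→r0c2→r0c3→r1c3→r2c3→r2c4→r3c4
Cost: 2 + 6 + 1 + 1 + 6 + 1 + 3 + 7 = 27

27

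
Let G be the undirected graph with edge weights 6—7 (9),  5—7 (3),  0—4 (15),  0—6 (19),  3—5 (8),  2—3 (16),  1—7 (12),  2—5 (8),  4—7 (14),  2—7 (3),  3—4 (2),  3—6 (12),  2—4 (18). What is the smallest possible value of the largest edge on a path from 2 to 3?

8

Comparing a few candidate routes:
2 → 7 → 5 → 3: max(3, 3, 8) = 8
2 → 5 → 7 → 6 → 3: max(8, 3, 9, 12) = 12
2 → 5 → 3: max(8, 8) = 8
Smallest bottleneck: 8.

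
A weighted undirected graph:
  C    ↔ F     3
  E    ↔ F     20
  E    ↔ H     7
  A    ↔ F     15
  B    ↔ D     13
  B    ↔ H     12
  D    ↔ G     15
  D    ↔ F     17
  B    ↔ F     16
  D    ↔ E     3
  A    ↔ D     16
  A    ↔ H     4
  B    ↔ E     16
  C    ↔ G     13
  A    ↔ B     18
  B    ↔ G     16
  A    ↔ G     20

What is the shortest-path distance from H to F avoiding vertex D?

A few of the H→F routes:
H-A-F: 4 + 15 = 19
H-E-F: 7 + 20 = 27
H-B-F: 12 + 16 = 28
Best route has total 19.

19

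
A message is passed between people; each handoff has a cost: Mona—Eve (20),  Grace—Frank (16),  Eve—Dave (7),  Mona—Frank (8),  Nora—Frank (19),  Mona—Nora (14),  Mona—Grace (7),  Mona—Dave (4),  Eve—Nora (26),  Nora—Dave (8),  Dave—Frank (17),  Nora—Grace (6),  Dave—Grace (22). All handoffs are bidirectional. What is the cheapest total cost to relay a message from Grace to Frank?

15

A few of the Grace→Frank routes:
Grace→Nora→Frank: 6 + 19 = 25
Grace→Nora→Mona→Frank: 6 + 14 + 8 = 28
Grace→Mona→Dave→Frank: 7 + 4 + 17 = 28
Grace→Nora→Dave→Mona→Frank: 6 + 8 + 4 + 8 = 26
Grace→Mona→Frank: 7 + 8 = 15
Grace→Frank: 16
Shortest: 15.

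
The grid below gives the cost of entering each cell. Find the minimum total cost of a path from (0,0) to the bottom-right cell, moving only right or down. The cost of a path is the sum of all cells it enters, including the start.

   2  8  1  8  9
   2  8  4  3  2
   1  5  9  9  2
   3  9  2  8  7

Cheapest: [0,0] -> [0,1] -> [0,2] -> [1,2] -> [1,3] -> [1,4] -> [2,4] -> [3,4]
  2 + 8 + 1 + 4 + 3 + 2 + 2 + 7 = 29

29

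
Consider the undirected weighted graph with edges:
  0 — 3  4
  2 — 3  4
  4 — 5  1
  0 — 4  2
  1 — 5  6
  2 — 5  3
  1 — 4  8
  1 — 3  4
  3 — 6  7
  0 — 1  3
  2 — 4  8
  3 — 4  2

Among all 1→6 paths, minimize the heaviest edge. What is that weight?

7

Comparing a few candidate routes:
1→0→4→5→2→3→6: max(3, 2, 1, 3, 4, 7) = 7
1→5→2→3→6: max(6, 3, 4, 7) = 7
1→0→3→6: max(3, 4, 7) = 7
1→0→4→3→6: max(3, 2, 2, 7) = 7
1→3→6: max(4, 7) = 7
Best route has worst link 7.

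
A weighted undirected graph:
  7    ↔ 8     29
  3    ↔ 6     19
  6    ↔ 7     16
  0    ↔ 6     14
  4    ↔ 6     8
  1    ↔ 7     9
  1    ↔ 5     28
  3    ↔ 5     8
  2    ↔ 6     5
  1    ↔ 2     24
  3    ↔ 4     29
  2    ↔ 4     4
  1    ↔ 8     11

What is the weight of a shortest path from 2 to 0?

19

Checking several routes:
2 - 4 - 3 - 6 - 0: 4 + 29 + 19 + 14 = 66
2 - 6 - 0: 5 + 14 = 19
2 - 4 - 6 - 0: 4 + 8 + 14 = 26
2 - 1 - 7 - 6 - 0: 24 + 9 + 16 + 14 = 63
Shortest: 19.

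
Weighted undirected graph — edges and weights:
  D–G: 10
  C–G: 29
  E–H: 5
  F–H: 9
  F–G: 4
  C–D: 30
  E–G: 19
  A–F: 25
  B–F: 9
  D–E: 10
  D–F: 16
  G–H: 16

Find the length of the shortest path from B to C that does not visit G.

Candidate routes:
B → F → H → E → D → C: 9 + 9 + 5 + 10 + 30 = 63
B → F → D → C: 9 + 16 + 30 = 55
Shortest: 55.

55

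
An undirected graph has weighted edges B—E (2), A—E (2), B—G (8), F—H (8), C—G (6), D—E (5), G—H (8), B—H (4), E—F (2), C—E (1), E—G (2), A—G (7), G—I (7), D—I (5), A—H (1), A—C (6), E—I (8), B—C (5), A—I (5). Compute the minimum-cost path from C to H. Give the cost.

Comparing a few candidate routes:
C→E→B→H: 1 + 2 + 4 = 7
C→A→H: 6 + 1 = 7
C→E→G→H: 1 + 2 + 8 = 11
C→B→E→A→H: 5 + 2 + 2 + 1 = 10
C→E→A→H: 1 + 2 + 1 = 4
C→B→H: 5 + 4 = 9
The minimum is 4.

4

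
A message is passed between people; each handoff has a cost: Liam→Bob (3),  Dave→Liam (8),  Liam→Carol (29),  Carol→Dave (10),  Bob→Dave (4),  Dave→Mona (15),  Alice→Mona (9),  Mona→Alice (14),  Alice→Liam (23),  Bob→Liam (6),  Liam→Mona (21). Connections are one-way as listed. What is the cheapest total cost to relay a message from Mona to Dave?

44

Routes from Mona to Dave:
Mona-Alice-Liam-Bob-Dave: 14 + 23 + 3 + 4 = 44
Mona-Alice-Liam-Carol-Dave: 14 + 23 + 29 + 10 = 76
The minimum is 44.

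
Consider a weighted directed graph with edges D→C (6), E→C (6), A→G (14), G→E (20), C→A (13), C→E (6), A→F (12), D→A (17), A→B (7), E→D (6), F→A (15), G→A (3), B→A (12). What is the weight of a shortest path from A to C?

40

Candidate routes:
A -> G -> E -> D -> C: 14 + 20 + 6 + 6 = 46
A -> G -> E -> C: 14 + 20 + 6 = 40
Best route has total 40.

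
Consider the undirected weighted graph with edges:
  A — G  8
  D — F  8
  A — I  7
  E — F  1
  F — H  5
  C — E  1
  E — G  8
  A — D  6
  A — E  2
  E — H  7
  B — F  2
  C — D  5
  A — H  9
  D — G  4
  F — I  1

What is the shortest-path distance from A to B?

A few of the A→B routes:
A-I-F-B: 7 + 1 + 2 = 10
A-E-F-B: 2 + 1 + 2 = 5
A-D-C-E-F-B: 6 + 5 + 1 + 1 + 2 = 15
Best route has total 5.

5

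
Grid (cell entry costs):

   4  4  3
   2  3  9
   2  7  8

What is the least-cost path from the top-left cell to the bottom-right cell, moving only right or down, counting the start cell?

One optimal route is [0,0] [1,0] [2,0] [2,1] [2,2].
Its cost is 4 + 2 + 2 + 7 + 8 = 23.
For comparison, the top-then-right route costs 28.

23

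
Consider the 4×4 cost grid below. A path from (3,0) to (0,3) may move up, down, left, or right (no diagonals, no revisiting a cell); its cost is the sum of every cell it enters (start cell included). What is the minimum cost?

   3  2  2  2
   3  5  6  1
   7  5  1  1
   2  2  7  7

14

Take (3,0) → (3,1) → (2,1) → (2,2) → (2,3) → (1,3) → (0,3) for a total of 2 + 2 + 5 + 1 + 1 + 1 + 2 = 14.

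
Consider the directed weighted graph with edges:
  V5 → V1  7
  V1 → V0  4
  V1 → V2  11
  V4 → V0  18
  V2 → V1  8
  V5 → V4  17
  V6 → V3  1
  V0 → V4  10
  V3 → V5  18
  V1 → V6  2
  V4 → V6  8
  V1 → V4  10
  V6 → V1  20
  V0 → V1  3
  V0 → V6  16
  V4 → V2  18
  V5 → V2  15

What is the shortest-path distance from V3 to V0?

29

Some routes from V3 to V0:
V3→V5→V1→V4→V0: 18 + 7 + 10 + 18 = 53
V3→V5→V1→V0: 18 + 7 + 4 = 29
V3→V5→V4→V0: 18 + 17 + 18 = 53
V3→V5→V2→V1→V0: 18 + 15 + 8 + 4 = 45
Shortest: 29.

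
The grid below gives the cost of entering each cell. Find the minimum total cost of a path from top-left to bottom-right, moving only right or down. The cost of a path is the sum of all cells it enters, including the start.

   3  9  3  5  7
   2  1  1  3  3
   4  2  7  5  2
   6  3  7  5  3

18

Best path: r0c0 → r1c0 → r1c1 → r1c2 → r1c3 → r1c4 → r2c4 → r3c4
Cost: 3 + 2 + 1 + 1 + 3 + 3 + 2 + 3 = 18
(Top row then right column would cost 35.)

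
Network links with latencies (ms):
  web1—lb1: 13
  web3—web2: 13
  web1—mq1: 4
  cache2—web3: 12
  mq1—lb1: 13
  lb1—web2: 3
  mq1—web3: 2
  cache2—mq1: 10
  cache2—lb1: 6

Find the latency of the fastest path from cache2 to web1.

Checking several routes:
cache2 -> mq1 -> web1: 10 + 4 = 14
cache2 -> web3 -> mq1 -> web1: 12 + 2 + 4 = 18
cache2 -> lb1 -> web1: 6 + 13 = 19
Shortest: 14 ms.

14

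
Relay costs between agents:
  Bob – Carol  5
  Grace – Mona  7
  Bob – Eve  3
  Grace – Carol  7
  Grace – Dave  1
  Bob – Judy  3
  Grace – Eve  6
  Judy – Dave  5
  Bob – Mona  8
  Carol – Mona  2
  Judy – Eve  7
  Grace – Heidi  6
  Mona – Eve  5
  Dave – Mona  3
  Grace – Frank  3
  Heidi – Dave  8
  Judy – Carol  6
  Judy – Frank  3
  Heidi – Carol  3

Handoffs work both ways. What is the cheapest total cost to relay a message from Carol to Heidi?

Comparing a few candidate routes:
Carol→Heidi: 3
Carol→Mona→Dave→Grace→Heidi: 2 + 3 + 1 + 6 = 12
Carol→Mona→Dave→Heidi: 2 + 3 + 8 = 13
Shortest: 3.

3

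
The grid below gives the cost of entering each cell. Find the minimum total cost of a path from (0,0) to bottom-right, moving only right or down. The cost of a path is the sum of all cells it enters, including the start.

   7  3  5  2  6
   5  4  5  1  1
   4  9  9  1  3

Take [0,0] -> [0,1] -> [0,2] -> [0,3] -> [1,3] -> [1,4] -> [2,4] for a total of 7 + 3 + 5 + 2 + 1 + 1 + 3 = 22.

22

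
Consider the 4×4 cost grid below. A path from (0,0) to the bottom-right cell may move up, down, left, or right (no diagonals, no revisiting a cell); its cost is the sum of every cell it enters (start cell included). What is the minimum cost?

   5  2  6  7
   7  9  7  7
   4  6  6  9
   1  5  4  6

Cheapest: [0,0]→[1,0]→[2,0]→[3,0]→[3,1]→[3,2]→[3,3]
  5 + 7 + 4 + 1 + 5 + 4 + 6 = 32

32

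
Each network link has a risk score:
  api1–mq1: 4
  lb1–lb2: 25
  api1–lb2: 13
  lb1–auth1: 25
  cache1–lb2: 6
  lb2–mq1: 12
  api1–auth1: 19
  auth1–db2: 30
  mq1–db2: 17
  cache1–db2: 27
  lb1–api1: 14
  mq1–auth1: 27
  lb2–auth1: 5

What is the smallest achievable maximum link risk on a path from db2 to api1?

17

Some routes from db2 to api1:
db2-mq1-api1: max(17, 4) = 17
db2-mq1-lb2-api1: max(17, 12, 13) = 17
db2-mq1-lb2-lb1-api1: max(17, 12, 25, 14) = 25
db2-mq1-lb2-lb1-auth1-api1: max(17, 12, 25, 25, 19) = 25
db2-mq1-lb2-auth1-api1: max(17, 12, 5, 19) = 19
db2-mq1-lb2-auth1-lb1-api1: max(17, 12, 5, 25, 14) = 25
The minimum achievable maximum is 17.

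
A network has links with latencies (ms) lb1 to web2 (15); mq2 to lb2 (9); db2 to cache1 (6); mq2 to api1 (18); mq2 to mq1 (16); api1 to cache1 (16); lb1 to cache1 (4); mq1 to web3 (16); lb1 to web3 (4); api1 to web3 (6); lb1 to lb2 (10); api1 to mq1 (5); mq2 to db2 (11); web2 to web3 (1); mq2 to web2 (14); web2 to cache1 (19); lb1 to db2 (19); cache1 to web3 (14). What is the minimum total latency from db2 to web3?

14

A few of the db2→web3 routes:
db2 -> cache1 -> lb1 -> web3: 6 + 4 + 4 = 14
db2 -> lb1 -> web3: 19 + 4 = 23
db2 -> cache1 -> web3: 6 + 14 = 20
The minimum is 14 ms.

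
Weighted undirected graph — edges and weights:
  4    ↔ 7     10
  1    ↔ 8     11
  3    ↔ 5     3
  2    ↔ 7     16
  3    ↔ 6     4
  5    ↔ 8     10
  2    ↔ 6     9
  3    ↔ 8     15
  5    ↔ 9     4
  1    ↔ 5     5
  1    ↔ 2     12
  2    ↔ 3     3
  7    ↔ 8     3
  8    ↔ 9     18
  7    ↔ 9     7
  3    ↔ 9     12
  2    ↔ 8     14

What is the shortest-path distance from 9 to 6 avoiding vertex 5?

16

Comparing a few candidate routes:
9→3→2→6: 12 + 3 + 9 = 24
9→3→6: 12 + 4 = 16
9→7→2→3→6: 7 + 16 + 3 + 4 = 30
9→7→8→3→6: 7 + 3 + 15 + 4 = 29
Best route has total 16.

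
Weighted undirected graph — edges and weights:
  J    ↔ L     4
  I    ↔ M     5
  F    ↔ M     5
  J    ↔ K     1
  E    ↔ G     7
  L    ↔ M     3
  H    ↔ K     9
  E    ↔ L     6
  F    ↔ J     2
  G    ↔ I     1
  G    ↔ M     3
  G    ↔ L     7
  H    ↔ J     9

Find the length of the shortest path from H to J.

9

Routes from H to J:
H → J: 9
H → K → J: 9 + 1 = 10
Shortest: 9.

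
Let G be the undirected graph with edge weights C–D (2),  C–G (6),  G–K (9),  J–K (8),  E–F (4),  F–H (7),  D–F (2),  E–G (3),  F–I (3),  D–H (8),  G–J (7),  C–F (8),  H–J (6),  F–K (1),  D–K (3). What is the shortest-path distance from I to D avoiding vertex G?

A few of the I→D routes:
I→F→K→D: 3 + 1 + 3 = 7
I→F→C→D: 3 + 8 + 2 = 13
I→F→D: 3 + 2 = 5
I→F→H→D: 3 + 7 + 8 = 18
The minimum is 5.

5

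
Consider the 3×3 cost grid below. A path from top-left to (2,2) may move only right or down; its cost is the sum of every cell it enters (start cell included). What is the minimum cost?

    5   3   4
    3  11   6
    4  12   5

23

Path [0,0] → [0,1] → [0,2] → [1,2] → [2,2]: 5 + 3 + 4 + 6 + 5 = 23.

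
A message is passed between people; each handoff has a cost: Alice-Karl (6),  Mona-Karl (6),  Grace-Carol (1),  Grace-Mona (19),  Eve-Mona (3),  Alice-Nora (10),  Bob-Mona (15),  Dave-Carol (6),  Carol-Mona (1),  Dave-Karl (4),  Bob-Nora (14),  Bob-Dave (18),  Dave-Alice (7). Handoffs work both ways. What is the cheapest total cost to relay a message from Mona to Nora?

A few of the Mona→Nora routes:
Mona - Karl - Dave - Alice - Nora: 6 + 4 + 7 + 10 = 27
Mona - Carol - Dave - Bob - Nora: 1 + 6 + 18 + 14 = 39
Mona - Bob - Nora: 15 + 14 = 29
Mona - Carol - Dave - Karl - Alice - Nora: 1 + 6 + 4 + 6 + 10 = 27
Mona - Carol - Dave - Alice - Nora: 1 + 6 + 7 + 10 = 24
Mona - Karl - Alice - Nora: 6 + 6 + 10 = 22
The minimum is 22.

22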